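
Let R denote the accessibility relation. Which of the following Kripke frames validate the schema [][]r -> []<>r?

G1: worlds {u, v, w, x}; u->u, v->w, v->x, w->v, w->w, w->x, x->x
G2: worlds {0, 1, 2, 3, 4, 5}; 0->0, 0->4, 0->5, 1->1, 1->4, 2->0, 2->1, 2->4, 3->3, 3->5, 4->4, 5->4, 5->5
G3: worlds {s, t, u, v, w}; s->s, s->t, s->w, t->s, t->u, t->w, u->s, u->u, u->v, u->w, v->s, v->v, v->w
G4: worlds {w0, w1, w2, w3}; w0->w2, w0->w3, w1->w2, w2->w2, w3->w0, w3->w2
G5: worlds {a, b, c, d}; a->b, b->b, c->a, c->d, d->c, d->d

G1, G2, G4, G5

This is the axiom for a generalized confluence (Geach) condition; its first-order frame correspondent is forall x forall z (xRz -> exists w (x R^2 w & zRw)).
G1: ✓.
G2: ✓.
G3: fails — sRw but no w* with sR²w* and wRw*.
G4: ✓.
G5: ✓.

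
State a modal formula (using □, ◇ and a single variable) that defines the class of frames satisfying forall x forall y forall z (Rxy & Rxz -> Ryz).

This is the Euclidean property; the standard corresponding axiom is 5: ◇r → □◇r.

◇r → □◇r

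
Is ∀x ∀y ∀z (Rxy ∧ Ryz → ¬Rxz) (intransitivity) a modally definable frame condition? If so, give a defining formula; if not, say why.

Not modally definable

Modal frame validity is preserved under surjective bounded morphisms.
The 5-cycle (worlds a,b,c,d,e with a→b→c→d→e→a) is intransitive. Mapping every world to a single reflexive point • is a surjective bounded morphism; the reflexive point is not intransitive (R••∧R•• but R••).
So the class is not modally definable.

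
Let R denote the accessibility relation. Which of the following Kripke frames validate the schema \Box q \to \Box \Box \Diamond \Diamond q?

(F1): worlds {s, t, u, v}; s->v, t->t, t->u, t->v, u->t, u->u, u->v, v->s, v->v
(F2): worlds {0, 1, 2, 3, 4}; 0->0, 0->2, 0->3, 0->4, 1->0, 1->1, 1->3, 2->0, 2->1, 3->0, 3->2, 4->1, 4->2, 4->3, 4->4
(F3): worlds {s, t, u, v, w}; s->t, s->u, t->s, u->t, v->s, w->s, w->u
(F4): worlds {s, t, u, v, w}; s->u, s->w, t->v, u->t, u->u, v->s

The schema corresponds to a generalized confluence (Geach) condition: \forall x \forall z (x R^2 z \to \exists w (xRw \wedge z R^2 w)).
(F1): ✓.
(F2): ✓.
(F3): fails — tR²t but no w* with tRw* and tR²w*.
(F4): fails — sR²t but no w* with sRw* and tR²w*.

(F1), (F2)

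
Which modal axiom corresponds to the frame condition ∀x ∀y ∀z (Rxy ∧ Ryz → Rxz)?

□r → □□r

This is transitivity; the standard corresponding axiom is 4: □r → □□r.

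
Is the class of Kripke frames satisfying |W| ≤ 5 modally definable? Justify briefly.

Not definable by any modal formula

Any modally definable frame class is closed under disjoint unions.
Any modal formula valid on each of 6 disjoint one-world frames is valid on their disjoint union (validity is preserved under disjoint unions). Each one-world frame has |W|=1≤5, but the union has |W|=6.
So no modal formula (or set of formulas) defines exactly the |W|≤5 frames.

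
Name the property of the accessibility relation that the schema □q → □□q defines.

This schema is the 4 axiom.
It corresponds to transitivity: ∀x ∀y ∀z (Rxy ∧ Ryz → Rxz).

Transitivity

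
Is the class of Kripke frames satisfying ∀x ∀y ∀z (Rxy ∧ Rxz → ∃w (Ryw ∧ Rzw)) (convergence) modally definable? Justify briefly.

Yes: it is convergence, defined by the .2 schema ◇□r → □◇r.
Suppose ◇□r→□◇r is valid. Take Rxy, Rxz and set V(r)={w : Ryw}. Then □r at y so ◇□r at x, so □◇r at x, so ◇r at z, giving w with Rzw and Ryw.

Definable; ◇□r → □◇r defines it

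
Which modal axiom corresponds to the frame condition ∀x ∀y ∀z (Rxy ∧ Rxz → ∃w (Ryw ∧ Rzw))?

◇□ψ → □◇ψ

This is convergence; the standard corresponding axiom is .2: ◇□ψ → □◇ψ.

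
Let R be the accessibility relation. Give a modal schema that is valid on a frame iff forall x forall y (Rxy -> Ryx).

A defining formula is r → □◇r (the B axiom).
Suppose r→□◇r is valid. Take Rxy and set V(r)={x}. Then r at x, so □◇r at x, so ◇r at y, so some z with Ryz has r; z=x, i.e. Ryx.

r → □◇r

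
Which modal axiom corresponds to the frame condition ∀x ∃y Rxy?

□ψ → ◇ψ

The condition is seriality. The D schema □ψ → ◇ψ defines it.
Suppose □ψ→◇ψ is valid. At any x set V(ψ)=W. Then □ψ at x, so ◇ψ at x, so x has a successor.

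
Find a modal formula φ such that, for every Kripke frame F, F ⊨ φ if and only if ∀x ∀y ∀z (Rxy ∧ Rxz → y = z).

The condition is partial functionality. The CD schema ◇r → □r defines it.
Suppose ◇r→□r is valid. Take Rxy, Rxz and set V(r)={y}. Then ◇r at x, so □r at x, so r at z, i.e. z=y.

◇r → □r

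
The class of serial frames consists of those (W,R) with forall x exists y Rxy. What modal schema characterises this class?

□r → ◇r

This is seriality; the standard corresponding axiom is D: □r → ◇r.
Suppose □r→◇r is valid. At any x set V(r)=W. Then □r at x, so ◇r at x, so x has a successor.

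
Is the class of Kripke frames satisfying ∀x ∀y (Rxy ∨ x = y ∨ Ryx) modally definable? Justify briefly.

Not modally definable

Modal frame validity is preserved under disjoint unions.
Take 2 disjoint single-world reflexive frames: each is trivially connected, but their disjoint union has 2 worlds with no edge between distinct components, so it is not connected.
So no modal formula (or set of formulas) defines exactly the connected frames.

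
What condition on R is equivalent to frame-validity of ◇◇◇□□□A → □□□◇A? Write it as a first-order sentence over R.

This is a Sahlqvist (Geach-type) schema ◇^3□^3A → □^3◇^1A.
Minimal-valuation argument: fix x; take any y with xR^3y and any z with xR^3z. Set V(A) to the set of worlds R-reachable from y in exactly 3 steps. Then □^3A holds at y, so the antecedent holds at x; validity forces ◇^1A at z, giving a w with zR^1w and yR^3w.
First-order correspondent: ∀x ∀y ∀z ((xR³y ∧ xR³z) → ∃w (yR³w ∧ zRw)).

∀x ∀y ∀z ((xR³y ∧ xR³z) → ∃w (yR³w ∧ zRw))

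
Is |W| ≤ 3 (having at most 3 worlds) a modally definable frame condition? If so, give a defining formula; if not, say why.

No — not modally definable

Any modally definable frame class is closed under disjoint unions.
Any modal formula valid on each of 4 disjoint one-world frames is valid on their disjoint union (validity is preserved under disjoint unions). Each one-world frame has |W|=1≤3, but the union has |W|=4.
Hence having at most 3 worlds is not modally definable.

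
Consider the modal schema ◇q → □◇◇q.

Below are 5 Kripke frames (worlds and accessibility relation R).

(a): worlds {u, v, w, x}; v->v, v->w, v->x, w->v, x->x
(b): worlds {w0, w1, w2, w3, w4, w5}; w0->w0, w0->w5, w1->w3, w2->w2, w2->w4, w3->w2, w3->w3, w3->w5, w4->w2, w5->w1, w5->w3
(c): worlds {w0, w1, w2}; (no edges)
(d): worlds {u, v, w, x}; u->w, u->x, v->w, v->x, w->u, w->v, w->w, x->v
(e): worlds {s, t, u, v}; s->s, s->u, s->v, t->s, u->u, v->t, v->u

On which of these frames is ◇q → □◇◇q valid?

The schema corresponds to a generalized confluence (Geach) condition: ∀x ∀y ∀z ((xRy ∧ xRz) → ∃w (y = w ∧ zR²w)).
(a): fails — vRv, vRx but no t with v=t and xR²t.
(b): fails — w0Rw0, w0Rw5 but no w with w0=w and w5R²w.
(c): holds.
(d): holds.
(e): fails — sRs, sRu but no w with s=w and uR²w.
Valid on: (c), (d).

(c), (d)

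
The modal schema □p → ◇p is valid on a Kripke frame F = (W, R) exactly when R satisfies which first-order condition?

Suppose □p→◇p is valid. At any x set V(p)=W. Then □p at x, so ◇p at x, so x has a successor.
The converse is a direct semantic check.
So the correspondent is seriality.

seriality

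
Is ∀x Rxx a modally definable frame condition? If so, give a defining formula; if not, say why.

Yes — defined by □r → r

This is a Sahlqvist condition; the T axiom □r → r defines it.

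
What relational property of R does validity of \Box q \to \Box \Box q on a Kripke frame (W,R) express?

This is the 4 axiom.
It corresponds to transitivity: \forall x \forall y \forall z (Rxy \wedge Ryz \to Rxz).

transitivity: \forall x \forall y \forall z (Rxy \wedge Ryz \to Rxz)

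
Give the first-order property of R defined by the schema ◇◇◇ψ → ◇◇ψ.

∀x ∀y (xR³y → ∃w (y = w ∧ xR²w))

This is a Sahlqvist (Geach-type) schema ◇^3□^0ψ → □^0◇^2ψ.
Minimal-valuation argument: fix x; take any y with xR^3y and any z with xR^0z. Set V(ψ) to the set of worlds R-reachable from y in exactly 0 steps. Then □^0ψ holds at y, so the antecedent holds at x; validity forces ◇^2ψ at z, giving a w with zR^2w and yR^0w.
First-order correspondent: ∀x ∀y (xR³y → ∃w (y = w ∧ xR²w)).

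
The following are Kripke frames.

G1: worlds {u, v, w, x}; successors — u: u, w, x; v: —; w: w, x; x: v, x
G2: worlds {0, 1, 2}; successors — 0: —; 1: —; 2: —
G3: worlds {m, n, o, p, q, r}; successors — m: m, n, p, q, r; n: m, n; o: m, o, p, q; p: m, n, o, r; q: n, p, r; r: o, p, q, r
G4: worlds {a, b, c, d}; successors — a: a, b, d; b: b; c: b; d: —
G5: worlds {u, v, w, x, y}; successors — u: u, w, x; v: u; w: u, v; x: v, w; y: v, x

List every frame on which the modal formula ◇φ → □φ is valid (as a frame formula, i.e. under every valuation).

G2

This is the axiom for partial functionality; its first-order frame correspondent is ∀x ∀y ∀z (Rxy ∧ Rxz → y = z).
G1: fails — u sees both u and w.
G2: satisfies the condition.
G3: fails — m sees both m and n.
G4: fails — a sees both a and b.
G5: fails — u sees both u and w.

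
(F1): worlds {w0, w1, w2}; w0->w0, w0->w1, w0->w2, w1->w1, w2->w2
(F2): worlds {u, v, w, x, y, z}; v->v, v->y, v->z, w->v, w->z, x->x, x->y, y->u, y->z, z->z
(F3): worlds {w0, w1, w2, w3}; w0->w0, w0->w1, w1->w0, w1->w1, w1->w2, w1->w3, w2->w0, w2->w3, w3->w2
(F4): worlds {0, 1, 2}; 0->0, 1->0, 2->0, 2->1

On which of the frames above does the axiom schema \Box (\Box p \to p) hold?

This is the axiom for shift-reflexivity; its first-order frame correspondent is \forall x \forall y (Rxy \to Ryy).
(F1): holds.
(F2): fails — Rvy but not Ryy.
(F3): fails — Rw1w2 but not Rw2w2.
(F4): fails — R21 but not R11.

(F1)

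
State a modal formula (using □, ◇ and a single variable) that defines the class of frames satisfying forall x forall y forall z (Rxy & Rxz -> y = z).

The condition is partial functionality. The CD schema ◇q → □q defines it.
Suppose ◇q→□q is valid. Take Rxy, Rxz and set V(q)={y}. Then ◇q at x, so □q at x, so q at z, i.e. z=y.

◇q → □q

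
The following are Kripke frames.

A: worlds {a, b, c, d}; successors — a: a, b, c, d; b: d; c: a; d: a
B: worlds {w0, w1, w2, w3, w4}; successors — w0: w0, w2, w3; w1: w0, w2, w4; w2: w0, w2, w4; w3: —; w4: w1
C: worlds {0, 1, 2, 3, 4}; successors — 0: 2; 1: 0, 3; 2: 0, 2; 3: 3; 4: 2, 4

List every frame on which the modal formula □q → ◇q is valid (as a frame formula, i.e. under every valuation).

A, C

Frame correspondent (Sahlqvist): ∀x ∃y Rxy — i.e. seriality.
A: satisfies the condition.
B: fails — world w3 has no successor.
C: satisfies the condition.
Valid on: A, C.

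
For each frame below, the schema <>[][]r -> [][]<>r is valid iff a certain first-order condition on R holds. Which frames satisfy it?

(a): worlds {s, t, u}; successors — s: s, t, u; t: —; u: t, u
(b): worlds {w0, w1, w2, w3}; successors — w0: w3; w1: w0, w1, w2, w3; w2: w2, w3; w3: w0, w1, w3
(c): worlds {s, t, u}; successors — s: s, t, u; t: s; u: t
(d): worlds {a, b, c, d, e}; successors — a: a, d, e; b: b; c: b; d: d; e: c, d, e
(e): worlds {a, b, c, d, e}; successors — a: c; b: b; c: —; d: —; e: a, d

(b)

The schema corresponds to a generalized confluence (Geach) condition: forall x forall y forall z ((xRy & x R^2 z) -> exists w (y R^2 w & zRw)).
(a): fails — sRs, sR²t but no w with sR²w and tRw.
(b): ✓.
(c): fails — sRu, sR²u but no w with uR²w and uRw.
(d): fails — aRa, aR²c but no w with aR²w and cRw.
(e): fails — eRa, eR²c but no w with aR²w and cRw.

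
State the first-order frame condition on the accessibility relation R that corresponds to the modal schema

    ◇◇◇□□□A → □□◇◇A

This is a Sahlqvist (Geach-type) schema ◇^3□^3A → □^2◇^2A.
Minimal-valuation argument: fix x; take any y with xR^3y and any z with xR^2z. Set V(A) to the set of worlds R-reachable from y in exactly 3 steps. Then □^3A holds at y, so the antecedent holds at x; validity forces ◇^2A at z, giving a w with zR^2w and yR^3w.
First-order correspondent: ∀x ∀y ∀z ((xR³y ∧ xR²z) → ∃w (yR³w ∧ zR²w)).

∀x ∀y ∀z ((xR³y ∧ xR²z) → ∃w (yR³w ∧ zR²w))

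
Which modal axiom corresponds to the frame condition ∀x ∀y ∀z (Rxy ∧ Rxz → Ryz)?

◇r → □◇r

The condition is the Euclidean property. The 5 schema ◇r → □◇r defines it.
Suppose ◇r→□◇r is valid. Take Rxy, Rxz and set V(r)={y}. Then ◇r at x, so □◇r at x, so ◇r at z, so some w with Rzw has r; w=y, i.e. Rzy. By symmetry of the argument, Ryz.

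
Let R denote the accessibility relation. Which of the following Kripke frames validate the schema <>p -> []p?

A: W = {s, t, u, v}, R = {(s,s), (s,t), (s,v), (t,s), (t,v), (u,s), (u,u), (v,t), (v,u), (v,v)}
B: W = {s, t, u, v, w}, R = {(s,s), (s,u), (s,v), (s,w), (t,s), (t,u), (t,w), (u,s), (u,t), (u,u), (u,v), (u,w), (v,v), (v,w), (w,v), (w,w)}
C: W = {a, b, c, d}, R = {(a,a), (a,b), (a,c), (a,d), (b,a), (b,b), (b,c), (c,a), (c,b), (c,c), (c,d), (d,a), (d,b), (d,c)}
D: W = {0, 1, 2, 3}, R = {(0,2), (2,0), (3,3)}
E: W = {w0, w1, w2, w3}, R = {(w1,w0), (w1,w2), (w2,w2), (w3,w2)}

The schema corresponds to partial functionality: forall x forall y forall z (Rxy & Rxz -> y = z).
A: fails — s sees both s and t.
B: fails — s sees both s and u.
C: fails — a sees both a and b.
D: ✓.
E: fails — w1 sees both w0 and w2.
Valid on: D.

D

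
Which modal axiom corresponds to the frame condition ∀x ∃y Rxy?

This is seriality; the standard corresponding axiom is D: □q → ◇q.
Suppose □q→◇q is valid. At any x set V(q)=W. Then □q at x, so ◇q at x, so x has a successor.

□q → ◇q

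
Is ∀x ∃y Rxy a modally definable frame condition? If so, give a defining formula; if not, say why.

The condition is seriality. A defining modal formula is □q → ◇q.

Definable; □q → ◇q defines it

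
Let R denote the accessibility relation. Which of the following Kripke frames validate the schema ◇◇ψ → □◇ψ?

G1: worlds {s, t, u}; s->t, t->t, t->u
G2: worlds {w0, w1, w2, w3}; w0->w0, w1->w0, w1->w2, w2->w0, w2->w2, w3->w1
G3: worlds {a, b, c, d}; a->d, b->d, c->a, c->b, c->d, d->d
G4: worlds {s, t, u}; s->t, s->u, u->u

G3

Frame correspondent (Sahlqvist): ∀x ∀y ∀z ((xR²y ∧ xRz) → ∃w (y = w ∧ zRw)) — i.e. a generalized confluence (Geach) condition.
G1: fails — tR²t, tRu but no w with t=w and uRw.
G2: fails — w1R²w2, w1Rw0 but no w with w2=w and w0Rw.
G3: condition met.
G4: fails — sR²u, sRt but no w with u=w and tRw.
Valid on: G3.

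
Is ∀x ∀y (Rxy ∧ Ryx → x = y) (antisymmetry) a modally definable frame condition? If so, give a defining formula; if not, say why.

No — not modally definable

Modal frame validity is preserved under surjective bounded morphisms.
The 8-cycle (worlds a,b,c,d,e,f,g,h with a→b→c→d→e→f→g→h→a) is antisymmetric. Sending even-indexed worlds to • and odd-indexed worlds to ∘ is a surjective bounded morphism onto the two-world frame with •↔∘, which is not antisymmetric.
So the class is not modally definable.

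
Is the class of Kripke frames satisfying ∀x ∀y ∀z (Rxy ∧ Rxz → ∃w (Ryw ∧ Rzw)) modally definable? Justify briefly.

Yes: it is convergence, defined by the .2 schema ◇□p → □◇p.
Suppose ◇□p→□◇p is valid. Take Rxy, Rxz and set V(p)={w : Ryw}. Then □p at y so ◇□p at x, so □◇p at x, so ◇p at z, giving w with Rzw and Ryw.

Yes, by ◇□p → □◇p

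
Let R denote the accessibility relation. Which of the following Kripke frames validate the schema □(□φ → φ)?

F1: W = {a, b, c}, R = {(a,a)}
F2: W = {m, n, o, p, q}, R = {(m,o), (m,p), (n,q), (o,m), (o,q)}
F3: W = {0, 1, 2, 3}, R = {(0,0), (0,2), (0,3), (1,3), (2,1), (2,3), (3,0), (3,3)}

F1

Frame correspondent (Sahlqvist): ∀x ∀y (Rxy → Ryy) — i.e. shift-reflexivity.
F1: holds.
F2: fails — Rom but not Rmm.
F3: fails — R02 but not R22.
Valid on: F1.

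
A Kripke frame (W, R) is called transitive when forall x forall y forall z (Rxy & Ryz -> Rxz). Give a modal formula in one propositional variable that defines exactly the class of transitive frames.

The condition is transitivity. The 4 schema □s → □□s defines it.

□s → □□s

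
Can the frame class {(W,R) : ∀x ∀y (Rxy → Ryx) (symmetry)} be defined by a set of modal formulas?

Yes — defined by r → □◇r

The condition is symmetry. A defining modal formula is r → □◇r.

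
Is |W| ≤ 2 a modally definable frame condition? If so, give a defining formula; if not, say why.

No — not modally definable

Any modally definable frame class is closed under disjoint unions.
Any modal formula valid on each of 3 disjoint one-world frames is valid on their disjoint union (validity is preserved under disjoint unions). Each one-world frame has |W|=1≤2, but the union has |W|=3.
Hence having at most 2 worlds is not modally definable.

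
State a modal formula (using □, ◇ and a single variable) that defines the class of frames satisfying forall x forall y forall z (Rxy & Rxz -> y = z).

This is partial functionality; the standard corresponding axiom is CD: ◇s → □s.
Suppose ◇s→□s is valid. Take Rxy, Rxz and set V(s)={y}. Then ◇s at x, so □s at x, so s at z, i.e. z=y.

◇s → □s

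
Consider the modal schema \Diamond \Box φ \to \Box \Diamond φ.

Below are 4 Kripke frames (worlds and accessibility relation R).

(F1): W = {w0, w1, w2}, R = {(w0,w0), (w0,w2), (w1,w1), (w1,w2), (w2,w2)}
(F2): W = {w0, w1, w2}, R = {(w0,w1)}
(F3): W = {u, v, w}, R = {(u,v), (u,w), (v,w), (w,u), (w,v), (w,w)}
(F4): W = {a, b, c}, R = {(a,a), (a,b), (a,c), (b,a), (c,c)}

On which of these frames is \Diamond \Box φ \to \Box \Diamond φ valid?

This is the axiom for convergence; its first-order frame correspondent is \forall x \forall y \forall z (Rxy \wedge Rxz \to \exists w (Ryw \wedge Rzw)).
(F1): satisfies the condition.
(F2): fails — Rw0w1 and Rw0w1 but w1 and w1 have no common successor.
(F3): satisfies the condition.
(F4): fails — Rab and Rac but b and c have no common successor.
Valid on: (F1), (F3).

(F1), (F3)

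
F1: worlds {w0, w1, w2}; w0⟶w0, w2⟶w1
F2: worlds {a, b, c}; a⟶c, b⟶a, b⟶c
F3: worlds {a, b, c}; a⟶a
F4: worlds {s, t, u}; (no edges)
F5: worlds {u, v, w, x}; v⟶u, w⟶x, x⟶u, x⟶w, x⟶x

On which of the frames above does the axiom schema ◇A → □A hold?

F1, F3, F4

This is the axiom for partial functionality; its first-order frame correspondent is ∀x ∀y ∀z (Rxy ∧ Rxz → y = z).
F1: holds.
F2: fails — b sees both a and c.
F3: holds.
F4: holds.
F5: fails — x sees both u and w.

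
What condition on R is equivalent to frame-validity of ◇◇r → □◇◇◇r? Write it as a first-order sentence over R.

∀x ∀y ∀z ((xR²y ∧ xRz) → ∃w (y = w ∧ zR³w))

This is a Sahlqvist (Geach-type) schema ◇^2□^0r → □^1◇^3r.
Minimal-valuation argument: fix x; take any y with xR^2y and any z with xR^1z. Set V(r) to the set of worlds R-reachable from y in exactly 0 steps. Then □^0r holds at y, so the antecedent holds at x; validity forces ◇^3r at z, giving a w with zR^3w and yR^0w.
First-order correspondent: ∀x ∀y ∀z ((xR²y ∧ xRz) → ∃w (y = w ∧ zR³w)).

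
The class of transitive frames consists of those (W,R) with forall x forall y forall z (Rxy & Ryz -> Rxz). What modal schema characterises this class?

A defining formula is □ψ → □□ψ (the 4 axiom).
Suppose □ψ→□□ψ is valid. Take Rxy, Ryz and set V(ψ)={w : Rxw}. Then □ψ at x, so □□ψ at x, so □ψ at y, so ψ at z, i.e. Rxz.

□ψ → □□ψ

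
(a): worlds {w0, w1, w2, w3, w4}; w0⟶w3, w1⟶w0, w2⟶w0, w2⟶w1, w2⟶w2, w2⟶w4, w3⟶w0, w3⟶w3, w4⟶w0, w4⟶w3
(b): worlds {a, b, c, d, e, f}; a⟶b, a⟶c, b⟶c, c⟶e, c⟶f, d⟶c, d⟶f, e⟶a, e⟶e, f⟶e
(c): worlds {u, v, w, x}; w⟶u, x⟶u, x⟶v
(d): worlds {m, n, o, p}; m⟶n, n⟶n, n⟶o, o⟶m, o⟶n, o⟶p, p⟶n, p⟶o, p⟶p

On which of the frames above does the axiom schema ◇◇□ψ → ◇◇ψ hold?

(a), (c), (d)

Frame correspondent (Sahlqvist): ∀x ∀y (xR²y → ∃w (yRw ∧ xR²w)) — i.e. a generalized confluence (Geach) condition.
(a): ✓.
(b): fails — cR²a but no w with aRw and cR²w.
(c): ✓.
(d): ✓.
Valid on: (a), (c), (d).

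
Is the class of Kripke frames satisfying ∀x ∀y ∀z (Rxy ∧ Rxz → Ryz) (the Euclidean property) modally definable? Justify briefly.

Definable; ◇r → □◇r defines it

Yes: it is the Euclidean property, defined by the 5 schema ◇r → □◇r.
Suppose ◇r→□◇r is valid. Take Rxy, Rxz and set V(r)={y}. Then ◇r at x, so □◇r at x, so ◇r at z, so some w with Rzw has r; w=y, i.e. Rzy. By symmetry of the argument, Ryz.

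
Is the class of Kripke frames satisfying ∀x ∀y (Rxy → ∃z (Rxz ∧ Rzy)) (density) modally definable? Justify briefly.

The condition is density. A defining modal formula is □□q → □q.

Definable; □□q → □q defines it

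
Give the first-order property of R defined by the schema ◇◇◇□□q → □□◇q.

∀x ∀y ∀z ((xR³y ∧ xR²z) → ∃w (yR²w ∧ zRw))

This is a Sahlqvist (Geach-type) schema ◇^3□^2q → □^2◇^1q.
Minimal-valuation argument: fix x; take any y with xR^3y and any z with xR^2z. Set V(q) to the set of worlds R-reachable from y in exactly 2 steps. Then □^2q holds at y, so the antecedent holds at x; validity forces ◇^1q at z, giving a w with zR^1w and yR^2w.
First-order correspondent: ∀x ∀y ∀z ((xR³y ∧ xR²z) → ∃w (yR²w ∧ zRw)).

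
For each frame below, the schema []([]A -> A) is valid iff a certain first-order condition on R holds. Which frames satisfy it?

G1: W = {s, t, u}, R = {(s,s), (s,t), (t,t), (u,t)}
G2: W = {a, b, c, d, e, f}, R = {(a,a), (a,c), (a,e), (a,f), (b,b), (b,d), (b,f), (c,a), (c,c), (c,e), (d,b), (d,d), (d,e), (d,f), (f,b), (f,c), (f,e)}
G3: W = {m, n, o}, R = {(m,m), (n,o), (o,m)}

G1

Frame correspondent (Sahlqvist): forall x forall y (Rxy -> Ryy) — i.e. shift-reflexivity.
G1: holds.
G2: fails — Rde but not Ree.
G3: fails — Rno but not Roo.
Valid on: G1.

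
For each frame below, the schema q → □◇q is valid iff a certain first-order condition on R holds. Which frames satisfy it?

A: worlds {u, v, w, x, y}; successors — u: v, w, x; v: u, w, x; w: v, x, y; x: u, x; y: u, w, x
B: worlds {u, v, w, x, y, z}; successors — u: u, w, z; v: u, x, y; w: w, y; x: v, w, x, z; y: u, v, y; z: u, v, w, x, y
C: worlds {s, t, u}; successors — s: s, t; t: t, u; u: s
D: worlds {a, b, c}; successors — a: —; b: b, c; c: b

D

Frame correspondent (Sahlqvist): ∀x ∀y (Rxy → Ryx) — i.e. symmetry.
A: fails — Ryx but not Rxy.
B: fails — Ryu but not Ruy.
C: fails — Rus but not Rsu.
D: holds.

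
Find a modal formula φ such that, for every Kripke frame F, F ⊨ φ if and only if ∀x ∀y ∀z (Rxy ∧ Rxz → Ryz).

This is the Euclidean property; the standard corresponding axiom is 5: ◇s → □◇s.

◇s → □◇s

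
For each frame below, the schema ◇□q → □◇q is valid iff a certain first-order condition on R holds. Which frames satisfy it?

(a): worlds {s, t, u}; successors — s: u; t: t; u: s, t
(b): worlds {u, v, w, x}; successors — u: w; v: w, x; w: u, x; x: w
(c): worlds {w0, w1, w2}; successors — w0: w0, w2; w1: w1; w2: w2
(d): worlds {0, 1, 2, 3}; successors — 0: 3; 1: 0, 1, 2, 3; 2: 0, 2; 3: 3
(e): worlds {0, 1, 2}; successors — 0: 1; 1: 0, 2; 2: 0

(c)

Frame correspondent (Sahlqvist): ∀x ∀y ∀z (Rxy ∧ Rxz → ∃w (Ryw ∧ Rzw)) — i.e. convergence.
(a): fails — Rus and Rut but s and t have no common successor.
(b): fails — Rvw and Rvx but w and x have no common successor.
(c): condition met.
(d): fails — R10 and R12 but 0 and 2 have no common successor.
(e): fails — R12 and R10 but 2 and 0 have no common successor.
Valid on: (c).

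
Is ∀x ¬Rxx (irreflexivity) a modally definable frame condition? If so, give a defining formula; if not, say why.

No — not modally definable

If a class were modally definable it would be closed under surjective bounded morphisms (Goldblatt–Thomason).
The 5-cycle (worlds 0,1,2,3,4 with 0→1→2→3→4→0) is irreflexive, and the map sending every world to a single reflexive point • is a surjective bounded morphism (forth: every edge maps to (•,•); back: every world has a successor). So any modal formula valid on the 5-cycle is also valid on the reflexive point, which is not irreflexive.
So no modal formula (or set of formulas) defines exactly the irreflexive frames.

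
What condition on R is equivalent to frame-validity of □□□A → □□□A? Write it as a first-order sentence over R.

∀x ∀z (xR³z → ∃w (xR³w ∧ z = w))

This is a Sahlqvist (Geach-type) schema ◇^0□^3A → □^3◇^0A.
First-order correspondent: ∀x ∀z (xR³z → ∃w (xR³w ∧ z = w)).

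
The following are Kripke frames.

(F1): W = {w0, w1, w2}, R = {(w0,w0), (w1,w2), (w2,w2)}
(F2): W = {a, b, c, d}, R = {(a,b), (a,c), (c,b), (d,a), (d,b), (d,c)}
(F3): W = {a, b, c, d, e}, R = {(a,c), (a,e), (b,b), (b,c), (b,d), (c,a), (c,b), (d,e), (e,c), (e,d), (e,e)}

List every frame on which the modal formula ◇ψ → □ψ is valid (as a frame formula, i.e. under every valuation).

This is the axiom for partial functionality; its first-order frame correspondent is ∀x ∀y ∀z (Rxy ∧ Rxz → y = z).
(F1): satisfies the condition.
(F2): fails — a sees both b and c.
(F3): fails — a sees both c and e.

(F1)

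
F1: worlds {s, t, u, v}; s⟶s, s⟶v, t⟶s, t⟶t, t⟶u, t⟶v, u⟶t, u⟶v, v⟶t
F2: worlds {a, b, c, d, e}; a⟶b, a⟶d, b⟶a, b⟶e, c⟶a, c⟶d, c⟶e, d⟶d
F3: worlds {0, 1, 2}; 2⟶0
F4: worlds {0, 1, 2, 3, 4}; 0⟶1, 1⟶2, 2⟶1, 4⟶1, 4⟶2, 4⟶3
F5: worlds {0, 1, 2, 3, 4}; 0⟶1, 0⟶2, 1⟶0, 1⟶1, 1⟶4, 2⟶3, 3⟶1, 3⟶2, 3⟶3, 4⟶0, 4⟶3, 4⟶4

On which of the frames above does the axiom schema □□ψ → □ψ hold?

F1

The schema corresponds to density: ∀x ∀y (Rxy → ∃z (Rxz ∧ Rzy)).
F1: holds.
F2: fails — Rab but no z with Raz and Rzb.
F3: fails — R20 but no z with R2z and Rz0.
F4: fails — R12 but no z with R1z and Rz2.
F5: fails — R02 but no z with R0z and Rz2.
Valid on: F1.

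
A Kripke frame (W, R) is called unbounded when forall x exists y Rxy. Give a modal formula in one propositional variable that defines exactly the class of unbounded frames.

A defining formula is □p → ◇p (the D axiom).

□p → ◇p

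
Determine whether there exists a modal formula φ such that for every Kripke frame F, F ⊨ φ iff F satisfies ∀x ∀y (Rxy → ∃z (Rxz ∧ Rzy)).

Definable; □□r → □r defines it

The condition is density. A defining modal formula is □□r → □r.
Suppose □□r→□r is valid. Take Rxy and set V(r)={w : xR²w}. Then □□r at x, so □r at x, so r at y, i.e. ∃z(Rxz∧Rzy).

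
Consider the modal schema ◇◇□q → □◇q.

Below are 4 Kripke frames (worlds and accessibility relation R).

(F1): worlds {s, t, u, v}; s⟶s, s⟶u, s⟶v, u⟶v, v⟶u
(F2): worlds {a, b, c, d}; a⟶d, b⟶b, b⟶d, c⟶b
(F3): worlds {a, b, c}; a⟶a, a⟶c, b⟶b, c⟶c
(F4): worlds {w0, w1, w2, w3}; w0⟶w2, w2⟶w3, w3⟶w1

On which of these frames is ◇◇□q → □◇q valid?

(F3)

The schema corresponds to a generalized confluence (Geach) condition: ∀x ∀y ∀z ((xR²y ∧ xRz) → ∃w (yRw ∧ zRw)).
(F1): fails — sR²u, sRv but no w with uRw and vRw.
(F2): fails — bR²b, bRd but no w with bRw and dRw.
(F3): holds.
(F4): fails — w0R²w3, w0Rw2 but no w with w3Rw and w2Rw.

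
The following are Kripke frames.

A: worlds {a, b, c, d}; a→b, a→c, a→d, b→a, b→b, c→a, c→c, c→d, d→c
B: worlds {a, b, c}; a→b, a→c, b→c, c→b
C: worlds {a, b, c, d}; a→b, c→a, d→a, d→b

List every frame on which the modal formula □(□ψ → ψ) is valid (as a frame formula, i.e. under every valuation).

none

The schema corresponds to shift-reflexivity: ∀x ∀y (Rxy → Ryy).
A: fails — Rcd but not Rdd.
B: fails — Rac but not Rcc.
C: fails — Rdb but not Rbb.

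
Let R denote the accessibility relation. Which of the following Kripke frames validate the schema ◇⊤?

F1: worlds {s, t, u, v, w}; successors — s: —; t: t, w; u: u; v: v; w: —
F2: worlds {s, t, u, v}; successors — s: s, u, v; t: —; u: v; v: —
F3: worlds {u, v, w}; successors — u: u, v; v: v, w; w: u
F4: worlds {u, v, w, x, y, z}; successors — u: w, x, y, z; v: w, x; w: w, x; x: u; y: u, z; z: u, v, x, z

F3, F4

The schema corresponds to seriality: ∀x ∃y Rxy.
F1: fails — world s has no successor.
F2: fails — world t has no successor.
F3: ✓.
F4: ✓.
Valid on: F3, F4.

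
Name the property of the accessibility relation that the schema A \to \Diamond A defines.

Equivalently (dual form): □A → A.
Suppose □A→A is valid. At any x set V(A)={w : Rxw}. Then □A holds at x, so A holds at x, i.e. Rxx.

reflexivity: \forall x Rxx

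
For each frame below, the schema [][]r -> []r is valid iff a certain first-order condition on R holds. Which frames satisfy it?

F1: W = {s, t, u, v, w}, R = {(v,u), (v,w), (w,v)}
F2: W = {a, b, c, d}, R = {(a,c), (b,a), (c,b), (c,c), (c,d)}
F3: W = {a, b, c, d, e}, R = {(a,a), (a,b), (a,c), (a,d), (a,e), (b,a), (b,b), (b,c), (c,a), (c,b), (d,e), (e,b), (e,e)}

F3

The schema corresponds to density: forall x forall y (Rxy -> exists z (Rxz & Rzy)).
F1: fails — Rvu but no z with Rvz and Rzu.
F2: fails — Rba but no z with Rbz and Rza.
F3: ✓.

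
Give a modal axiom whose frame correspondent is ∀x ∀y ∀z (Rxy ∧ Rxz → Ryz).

◇q → □◇q

The condition is the Euclidean property. The 5 schema ◇q → □◇q defines it.
Suppose ◇q→□◇q is valid. Take Rxy, Rxz and set V(q)={y}. Then ◇q at x, so □◇q at x, so ◇q at z, so some w with Rzw has q; w=y, i.e. Rzy. By symmetry of the argument, Ryz.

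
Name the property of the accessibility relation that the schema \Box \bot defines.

□⊥ is valid iff no world has any successor (otherwise □⊥ fails at any world with one).

emptiness of R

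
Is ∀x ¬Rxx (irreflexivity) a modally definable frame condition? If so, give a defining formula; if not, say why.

No

If a class were modally definable it would be closed under surjective bounded morphisms (Goldblatt–Thomason).
The 2-cycle (worlds 0,1 with 0→1→0) is irreflexive, and the map sending every world to a single reflexive point • is a surjective bounded morphism (forth: every edge maps to (•,•); back: every world has a successor). So any modal formula valid on the 2-cycle is also valid on the reflexive point, which is not irreflexive.
Hence irreflexivity is not modally definable.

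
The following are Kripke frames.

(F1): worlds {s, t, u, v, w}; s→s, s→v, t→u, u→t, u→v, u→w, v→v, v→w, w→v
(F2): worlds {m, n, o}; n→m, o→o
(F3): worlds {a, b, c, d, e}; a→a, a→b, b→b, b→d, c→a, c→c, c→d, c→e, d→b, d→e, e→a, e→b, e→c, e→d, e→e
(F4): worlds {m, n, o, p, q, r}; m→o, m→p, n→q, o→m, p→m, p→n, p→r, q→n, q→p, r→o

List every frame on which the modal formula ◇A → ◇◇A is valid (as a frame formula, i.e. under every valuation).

(F3)

The schema corresponds to a generalized confluence (Geach) condition: ∀x ∀y (xRy → ∃w (y = w ∧ xR²w)).
(F1): fails — tRu but no w* with u=w* and tR²w*.
(F2): fails — nRm but no w with m=w and nR²w.
(F3): holds.
(F4): fails — mRo but no w with o=w and mR²w.
Valid on: (F3).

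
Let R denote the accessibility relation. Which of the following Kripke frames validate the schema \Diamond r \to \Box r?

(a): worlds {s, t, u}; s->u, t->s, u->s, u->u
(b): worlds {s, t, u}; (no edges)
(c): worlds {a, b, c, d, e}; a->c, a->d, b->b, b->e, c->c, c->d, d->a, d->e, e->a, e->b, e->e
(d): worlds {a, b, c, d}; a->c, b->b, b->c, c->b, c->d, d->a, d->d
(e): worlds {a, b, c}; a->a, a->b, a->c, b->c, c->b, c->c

(b)

The schema corresponds to partial functionality: \forall x \forall y \forall z (Rxy \wedge Rxz \to y = z).
(a): fails — u sees both s and u.
(b): condition met.
(c): fails — a sees both c and d.
(d): fails — b sees both b and c.
(e): fails — a sees both a and b.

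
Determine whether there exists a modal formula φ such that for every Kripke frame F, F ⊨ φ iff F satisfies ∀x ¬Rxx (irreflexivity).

No — not modally definable

Any modally definable frame class is closed under surjective bounded morphisms.
The 3-cycle (worlds a,b,c with a→b→c→a) is irreflexive, and the map sending every world to a single reflexive point • is a surjective bounded morphism (forth: every edge maps to (•,•); back: every world has a successor). So any modal formula valid on the 3-cycle is also valid on the reflexive point, which is not irreflexive.
Hence irreflexivity is not modally definable.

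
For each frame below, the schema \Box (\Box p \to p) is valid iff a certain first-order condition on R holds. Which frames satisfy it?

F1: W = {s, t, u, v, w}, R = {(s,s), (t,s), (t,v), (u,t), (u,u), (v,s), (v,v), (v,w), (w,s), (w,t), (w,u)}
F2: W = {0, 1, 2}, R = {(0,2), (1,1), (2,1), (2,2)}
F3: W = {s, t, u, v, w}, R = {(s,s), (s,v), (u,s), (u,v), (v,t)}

Frame correspondent (Sahlqvist): \forall x \forall y (Rxy \to Ryy) — i.e. shift-reflexivity.
F1: fails — Rwt but not Rtt.
F2: holds.
F3: fails — Ruv but not Rvv.

F2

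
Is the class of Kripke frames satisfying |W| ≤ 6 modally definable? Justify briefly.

Not modally definable

If a class were modally definable it would be closed under disjoint unions (Goldblatt–Thomason).
Any modal formula valid on each of 7 disjoint one-world frames is valid on their disjoint union (validity is preserved under disjoint unions). Each one-world frame has |W|=1≤6, but the union has |W|=7.
Hence having at most 6 worlds is not modally definable.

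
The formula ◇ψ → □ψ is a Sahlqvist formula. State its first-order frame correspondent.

partial functionality: ∀x ∀y ∀z (Rxy ∧ Rxz → y = z)

Suppose ◇ψ→□ψ is valid. Take Rxy, Rxz and set V(ψ)={y}. Then ◇ψ at x, so □ψ at x, so ψ at z, i.e. z=y.
Conversely, on a frame with partial functionality the schema holds at every world under every valuation.
So the correspondent is partial functionality.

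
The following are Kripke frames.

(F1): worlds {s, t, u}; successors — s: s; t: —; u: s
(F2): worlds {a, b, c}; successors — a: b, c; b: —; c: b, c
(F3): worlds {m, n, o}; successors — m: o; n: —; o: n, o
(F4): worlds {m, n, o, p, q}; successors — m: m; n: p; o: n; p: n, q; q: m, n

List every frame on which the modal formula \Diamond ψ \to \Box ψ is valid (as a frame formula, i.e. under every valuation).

(F1)

The schema corresponds to partial functionality: \forall x \forall y \forall z (Rxy \wedge Rxz \to y = z).
(F1): satisfies the condition.
(F2): fails — a sees both b and c.
(F3): fails — o sees both n and o.
(F4): fails — p sees both n and q.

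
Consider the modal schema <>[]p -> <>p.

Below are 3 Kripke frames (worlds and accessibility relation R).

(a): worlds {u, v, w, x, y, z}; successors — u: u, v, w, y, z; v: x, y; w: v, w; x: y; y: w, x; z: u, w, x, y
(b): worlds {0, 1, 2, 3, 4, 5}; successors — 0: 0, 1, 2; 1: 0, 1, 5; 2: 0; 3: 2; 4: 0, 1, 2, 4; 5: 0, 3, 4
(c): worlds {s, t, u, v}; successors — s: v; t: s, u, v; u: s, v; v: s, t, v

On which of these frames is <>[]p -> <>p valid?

(c)

The schema corresponds to a generalized confluence (Geach) condition: forall x forall y (xRy -> exists w (yRw & xRw)).
(a): fails — wRv but no t with vRt and wRt.
(b): fails — 3R2 but no w with 2Rw and 3Rw.
(c): holds.
Valid on: (c).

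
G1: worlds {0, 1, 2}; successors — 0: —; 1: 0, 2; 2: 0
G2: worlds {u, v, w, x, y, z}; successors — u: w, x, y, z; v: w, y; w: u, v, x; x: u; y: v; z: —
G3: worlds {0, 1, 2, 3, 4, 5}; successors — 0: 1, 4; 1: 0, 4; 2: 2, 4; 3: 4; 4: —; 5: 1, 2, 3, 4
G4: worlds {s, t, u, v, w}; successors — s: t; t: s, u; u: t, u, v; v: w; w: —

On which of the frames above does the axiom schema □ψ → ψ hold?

none

This is the axiom for reflexivity; its first-order frame correspondent is ∀x Rxx.
G1: fails — world 0 does not see itself.
G2: fails — world u does not see itself.
G3: fails — world 0 does not see itself.
G4: fails — world s does not see itself.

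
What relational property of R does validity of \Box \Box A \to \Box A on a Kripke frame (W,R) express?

density: \forall x \forall y (Rxy \to \exists z (Rxz \wedge Rzy))

Suppose □□A→□A is valid. Take Rxy and set V(A)={w : xR²w}. Then □□A at x, so □A at x, so A at y, i.e. ∃z(Rxz∧Rzy).
Conversely, on a frame with density the schema holds at every world under every valuation.
Frame condition: \forall x \forall y (Rxy \to \exists z (Rxz \wedge Rzy)).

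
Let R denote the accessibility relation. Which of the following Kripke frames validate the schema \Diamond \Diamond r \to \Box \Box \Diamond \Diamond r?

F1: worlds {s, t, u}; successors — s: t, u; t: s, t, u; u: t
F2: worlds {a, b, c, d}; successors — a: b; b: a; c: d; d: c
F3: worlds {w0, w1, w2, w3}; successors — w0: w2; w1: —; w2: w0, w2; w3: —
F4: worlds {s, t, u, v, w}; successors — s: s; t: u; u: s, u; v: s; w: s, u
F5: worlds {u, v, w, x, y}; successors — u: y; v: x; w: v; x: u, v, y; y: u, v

F1, F2, F3

The schema corresponds to a generalized confluence (Geach) condition: \forall x \forall y \forall z ((x R^2 y \wedge x R^2 z) \to \exists w (y = w \wedge z R^2 w)).
F1: ✓.
F2: ✓.
F3: ✓.
F4: fails — tR²u, tR²s but no w* with u=w* and sR²w*.
F5: fails — vR²u, vR²y but no t with u=t and yR²t.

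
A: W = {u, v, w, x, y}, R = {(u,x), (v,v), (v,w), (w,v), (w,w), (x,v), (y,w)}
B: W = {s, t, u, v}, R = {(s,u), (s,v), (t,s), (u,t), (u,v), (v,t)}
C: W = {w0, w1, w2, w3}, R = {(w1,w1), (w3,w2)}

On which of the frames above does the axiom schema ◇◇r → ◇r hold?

Frame correspondent (Sahlqvist): ∀x ∀y ∀z (Rxy ∧ Ryz → Rxz) — i.e. transitivity.
A: fails — Ryw and Rwv but not Ryv.
B: fails — Rut and Rts but not Rus.
C: holds.
Valid on: C.

C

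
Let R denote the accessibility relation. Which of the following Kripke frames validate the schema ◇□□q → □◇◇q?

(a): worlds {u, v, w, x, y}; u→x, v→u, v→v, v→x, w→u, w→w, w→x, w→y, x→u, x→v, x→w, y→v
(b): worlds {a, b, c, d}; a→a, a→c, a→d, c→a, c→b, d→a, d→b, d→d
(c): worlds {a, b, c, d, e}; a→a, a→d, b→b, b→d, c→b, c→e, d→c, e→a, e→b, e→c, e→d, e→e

(a)

This is the axiom for a generalized confluence (Geach) condition; its first-order frame correspondent is ∀x ∀y ∀z ((xRy ∧ xRz) → ∃w (yR²w ∧ zR²w)).
(a): ✓.
(b): fails — cRa, cRb but no w with aR²w and bR²w.
(c): fails — aRa, aRd but no w with aR²w and dR²w.
Valid on: (a).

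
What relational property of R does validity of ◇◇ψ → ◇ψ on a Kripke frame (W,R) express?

Replacing ψ by ¬ψ and contraposing gives the equivalent schema □ψ → □□ψ.
Suppose □ψ→□□ψ is valid. Take Rxy, Ryz and set V(ψ)={w : Rxw}. Then □ψ at x, so □□ψ at x, so □ψ at y, so ψ at z, i.e. Rxz.
The converse is a direct semantic check.
So the correspondent is transitivity.

transitivity: ∀x ∀y ∀z (Rxy ∧ Ryz → Rxz)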